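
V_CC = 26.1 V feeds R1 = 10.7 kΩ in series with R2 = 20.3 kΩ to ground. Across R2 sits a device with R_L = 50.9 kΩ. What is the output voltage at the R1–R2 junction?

V_out ≈ 15.0 V

R2 ‖ R_L = (20.3 × 50.9)/(20.3 + 50.9) = 14.51 kΩ.
Then V_out = V_CC · R2'/(R1 + R2') = 26.1 × 14.51/25.21 = 15.02 V.
(Unloaded it would be 17.1 V; the load pulls it down.)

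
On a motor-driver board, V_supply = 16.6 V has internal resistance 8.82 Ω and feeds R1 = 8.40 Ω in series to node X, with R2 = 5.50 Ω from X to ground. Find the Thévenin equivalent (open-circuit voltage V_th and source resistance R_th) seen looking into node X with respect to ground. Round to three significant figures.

V_th ≈ 4.02 V, R_th ≈ 4.17 Ω

R1' = 8.82 + 8.40 = 17.22 Ω (source resistance + R1).
V_th is the unloaded tap voltage: V_supply · R2/(R1'+R2) = 16.6 × 0.2421 = 4.018 V.
Looking into X with the source shorted: R_th = R1'·R2/(R1'+R2) = 17.22 × 5.50/22.72 = 4.169 Ω.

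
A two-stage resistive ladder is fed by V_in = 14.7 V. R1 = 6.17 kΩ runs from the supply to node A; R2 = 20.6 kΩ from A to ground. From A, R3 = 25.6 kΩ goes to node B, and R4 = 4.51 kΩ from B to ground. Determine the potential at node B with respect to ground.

The second stage (R3 + R4 = 30.11 kΩ) loads node A in parallel with R2.
Effective lower resistance at A: R2 ‖ 30.11 = 12.23 kΩ.
First divider: V_A = V_in · 12.23/(6.17 + 12.23) = 9.771 V.
Stage 2 is unloaded, so V_B = V_A · R4/(R3+R4) = 9.771 × 4.51/30.11 = 1.464 V.

V_B ≈ 1.46 V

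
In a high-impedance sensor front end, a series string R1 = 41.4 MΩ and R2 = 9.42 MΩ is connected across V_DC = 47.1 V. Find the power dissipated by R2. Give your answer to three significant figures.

P ≈ 8.09 µW

ΣR = 50.82 MΩ → I = 47.1/50.82 = 0.9268 µA.
P = I²R = 0.8590 × 9.42 = 8.091 µW.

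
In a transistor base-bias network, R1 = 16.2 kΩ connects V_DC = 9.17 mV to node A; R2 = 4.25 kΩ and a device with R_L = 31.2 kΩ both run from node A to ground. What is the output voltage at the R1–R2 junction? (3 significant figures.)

V_out ≈ 1.72 mV

First combine the lower leg with the load: R2 ‖ R_L = 3.740 kΩ.
Now apply the divider: V_out = 9.17 × 0.1876 = 1.720 mV.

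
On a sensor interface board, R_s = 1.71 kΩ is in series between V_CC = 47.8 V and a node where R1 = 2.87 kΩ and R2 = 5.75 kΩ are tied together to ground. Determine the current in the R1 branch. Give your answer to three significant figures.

I ≈ 8.80 mA

Combine the parallel branches: R_p = (1/2.87 + 1/5.75)⁻¹ = 1.914 kΩ.
Node voltage V_A = V_CC · R_p/(R_s + R_p) = 47.8 × 0.5282 = 25.25 V.
I(R1) = V_A / R1 = 25.25/2.87 = 8.797 mA.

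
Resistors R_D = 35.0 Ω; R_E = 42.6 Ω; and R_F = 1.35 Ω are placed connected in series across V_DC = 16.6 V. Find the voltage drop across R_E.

V ≈ 8.96 V

Series total: ΣR = 35.0 + 42.6 + 1.35 = 78.95 Ω.
By the voltage-divider rule, V = 16.6 × 42.60/78.95 = 8.957 V.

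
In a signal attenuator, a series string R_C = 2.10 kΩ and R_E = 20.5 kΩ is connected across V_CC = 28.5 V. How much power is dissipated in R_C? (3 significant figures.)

P ≈ 3.34 mW

The common current is I = 28.5/22.60 = 1.261 mA.
P(R_C) = I²·R_C = (1.261)² × 2.10 = 3.340 mW.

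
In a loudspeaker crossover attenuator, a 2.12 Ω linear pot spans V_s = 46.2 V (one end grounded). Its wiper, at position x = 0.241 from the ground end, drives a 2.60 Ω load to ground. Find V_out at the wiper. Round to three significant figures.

V_out ≈ 9.69 V

Split the track: R_lower = x·R_p = 0.5109 Ω, R_upper = (1−x)·R_p = 1.609 Ω.
Lower segment in parallel with the load: 0.5109 ‖ 2.60 = 0.4270 Ω.
Then V_out = V_s · 0.4270/(1.609 + 0.4270) = 9.689 V.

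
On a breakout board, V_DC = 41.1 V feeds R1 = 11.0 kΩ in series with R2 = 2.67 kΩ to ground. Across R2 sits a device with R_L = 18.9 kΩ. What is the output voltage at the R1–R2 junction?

V_out ≈ 7.21 V

First combine the lower leg with the load: R2 ‖ R_L = 2.339 kΩ.
Voltage divider with the loaded lower leg: V_out = 41.1 × 2.339/(11.0 + 2.339) = 41.1 × 0.1754 = 7.208 V.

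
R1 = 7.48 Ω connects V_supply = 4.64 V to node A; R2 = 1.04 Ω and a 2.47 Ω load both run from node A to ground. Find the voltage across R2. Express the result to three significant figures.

V_out ≈ 0.414 V

The load sits in parallel with R2, giving an effective lower resistance R2' = R2·R_L/(R2+R_L) = 0.7319 Ω.
Voltage divider with the loaded lower leg: V_out = 4.64 × 0.7319/(7.48 + 0.7319) = 4.64 × 0.08912 = 0.4135 V.
(Unloaded it would be 0.566 V; the load pulls it down.)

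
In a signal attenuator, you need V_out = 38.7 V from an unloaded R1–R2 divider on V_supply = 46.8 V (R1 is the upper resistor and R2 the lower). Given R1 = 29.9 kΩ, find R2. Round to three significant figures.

The divider ratio is R2/(R1+R2) = 38.7/46.8 = 0.8269.
So R2 = R1 · V_out/(V_supply − V_out) = 29.9 × 38.7/(46.8 − 38.7) = 29.9 × 4.778 = 142.9 kΩ.

R2 ≈ 143 kΩ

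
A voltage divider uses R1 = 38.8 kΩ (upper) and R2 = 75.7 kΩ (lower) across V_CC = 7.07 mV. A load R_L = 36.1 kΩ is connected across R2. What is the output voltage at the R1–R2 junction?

V_out ≈ 2.73 mV

The load sits in parallel with R2, giving an effective lower resistance R2' = R2·R_L/(R2+R_L) = 24.44 kΩ.
Then V_out = V_CC · R2'/(R1 + R2') = 7.07 × 24.44/63.24 = 2.733 mV.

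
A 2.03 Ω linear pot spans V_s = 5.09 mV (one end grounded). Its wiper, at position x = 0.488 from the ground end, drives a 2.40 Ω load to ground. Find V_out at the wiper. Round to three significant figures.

Split the track: R_lower = x·R_p = 0.9906 Ω, R_upper = (1−x)·R_p = 1.039 Ω.
Lower segment in parallel with the load: 0.9906 ‖ 2.40 = 0.7012 Ω.
Then V_out = V_s · 0.7012/(1.039 + 0.7012) = 2.051 mV.

V_out ≈ 2.05 mV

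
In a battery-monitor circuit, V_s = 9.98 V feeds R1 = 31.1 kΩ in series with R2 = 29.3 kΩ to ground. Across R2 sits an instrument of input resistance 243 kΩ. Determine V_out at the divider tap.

First combine the lower leg with the load: R2 ‖ R_L = 26.15 kΩ.
Now apply the divider: V_out = 9.98 × 0.4567 = 4.558 V.

V_out ≈ 4.56 V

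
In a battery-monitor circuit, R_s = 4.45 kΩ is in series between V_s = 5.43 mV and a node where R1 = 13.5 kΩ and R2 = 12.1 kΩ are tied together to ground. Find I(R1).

I ≈ 0.237 µA

Parallel bank: R_p = 1/(1/13.5 + 1/12.1) = 6.381 kΩ.
V_A = 5.43 × 6.381/10.83 = 3.199 mV.
I(R1) = V_A / R1 = 3.199/13.5 = 0.2370 µA.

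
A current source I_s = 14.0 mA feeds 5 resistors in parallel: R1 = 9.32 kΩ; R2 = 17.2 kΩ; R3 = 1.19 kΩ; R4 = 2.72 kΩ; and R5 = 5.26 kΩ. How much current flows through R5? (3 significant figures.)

Conductances: ΣG = 1/9.32 + 1/17.2 + 1/1.19 + 1/2.72 + 1/5.26 = 1.564 (1/kΩ).
By the current-divider rule, I = I_s · G_k/ΣG = 14.0 × 0.1216 = 1.702 mA.

I ≈ 1.70 mA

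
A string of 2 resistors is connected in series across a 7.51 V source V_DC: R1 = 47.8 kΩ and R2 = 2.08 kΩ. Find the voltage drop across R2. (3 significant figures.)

ΣR = 47.8 + 2.08 = 49.88 kΩ.
V = V_DC · R/ΣR = 7.51 × 0.04170 = 0.3132 V.

V ≈ 0.313 V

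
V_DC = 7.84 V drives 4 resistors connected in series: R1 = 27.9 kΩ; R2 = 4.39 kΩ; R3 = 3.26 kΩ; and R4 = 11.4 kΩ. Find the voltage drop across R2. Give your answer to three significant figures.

V ≈ 0.733 V

ΣR = 27.9 + 4.39 + 3.26 + 11.4 = 46.95 kΩ.
V = V_DC · R/ΣR = 7.84 × 0.09350 = 0.7331 V.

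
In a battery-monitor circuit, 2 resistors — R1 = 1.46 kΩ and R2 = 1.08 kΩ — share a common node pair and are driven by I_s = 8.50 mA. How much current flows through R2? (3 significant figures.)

For two parallel branches, I_k = I_s · (other R)/(sum of R).
So I = 8.50 × 1.46/2.540 = 4.886 mA.

I ≈ 4.89 mA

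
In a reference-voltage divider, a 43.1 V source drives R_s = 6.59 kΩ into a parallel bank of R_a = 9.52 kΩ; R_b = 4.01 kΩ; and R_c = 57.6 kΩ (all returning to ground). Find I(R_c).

Equivalent of the parallel group: R_p = 2.690 kΩ.
Node voltage V_A = V_in · R_p/(R_s + R_p) = 43.1 × 0.2899 = 12.49 V.
Branch current I = V_A/R_c = 12.49/57.6 = 0.2169 mA.

I ≈ 0.217 mA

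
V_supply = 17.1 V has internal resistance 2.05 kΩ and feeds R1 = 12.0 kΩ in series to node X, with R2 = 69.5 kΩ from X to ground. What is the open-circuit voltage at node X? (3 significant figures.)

R1' = 2.05 + 12.0 = 14.05 kΩ (source resistance + R1).
With X open, the divider is unloaded: V_th = 17.1 × 69.5/83.55 = 14.22 V.

V_th ≈ 14.2 V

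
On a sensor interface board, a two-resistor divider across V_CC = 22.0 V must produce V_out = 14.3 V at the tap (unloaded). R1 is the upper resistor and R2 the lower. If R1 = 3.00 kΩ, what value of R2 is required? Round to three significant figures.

Required fraction k = V_out/V_CC = 0.6500.
R2 = R1 · 0.6500/(1 − 0.6500) = 5.571 kΩ.

R2 ≈ 5.57 kΩ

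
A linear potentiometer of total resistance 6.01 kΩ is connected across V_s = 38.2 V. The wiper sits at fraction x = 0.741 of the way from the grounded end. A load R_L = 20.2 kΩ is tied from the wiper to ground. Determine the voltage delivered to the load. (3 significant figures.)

V_out ≈ 26.8 V

The pot divides into 1.557 kΩ above the wiper and 4.453 kΩ below.
(x·R_p) ‖ R_L = 3.649 kΩ.
Then V_out = V_s · 3.649/(1.557 + 3.649) = 26.78 V.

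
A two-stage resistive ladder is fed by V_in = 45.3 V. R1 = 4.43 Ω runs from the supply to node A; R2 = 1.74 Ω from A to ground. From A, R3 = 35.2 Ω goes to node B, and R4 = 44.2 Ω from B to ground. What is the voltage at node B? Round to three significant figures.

V_B ≈ 7.00 V

The second stage (R3 + R4 = 79.40 Ω) loads node A in parallel with R2.
Effective lower resistance at A: R2 ‖ 79.40 = 1.703 Ω.
So V_A = 45.3 × 0.2776 = 12.58 V.
Stage 2 is unloaded, so V_B = V_A · R4/(R3+R4) = 12.58 × 44.2/79.40 = 7.001 V.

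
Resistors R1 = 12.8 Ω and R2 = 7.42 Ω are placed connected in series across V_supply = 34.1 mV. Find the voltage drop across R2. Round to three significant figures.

Total series resistance ΣR = 12.8 + 7.42 = 20.22 Ω.
By the voltage-divider rule, V = 34.1 × 7.420/20.22 = 12.51 mV.

V ≈ 12.5 mV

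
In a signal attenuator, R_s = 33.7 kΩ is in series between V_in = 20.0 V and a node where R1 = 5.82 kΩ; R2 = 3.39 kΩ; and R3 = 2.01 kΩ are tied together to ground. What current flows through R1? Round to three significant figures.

Parallel bank: R_p = 1/(1/5.82 + 1/3.39 + 1/2.01) = 1.037 kΩ.
V_A = 20.0 × 1.037/34.74 = 0.5971 V.
I(R1) = V_A / R1 = 0.5971/5.82 = 0.1026 mA.

I ≈ 0.103 mA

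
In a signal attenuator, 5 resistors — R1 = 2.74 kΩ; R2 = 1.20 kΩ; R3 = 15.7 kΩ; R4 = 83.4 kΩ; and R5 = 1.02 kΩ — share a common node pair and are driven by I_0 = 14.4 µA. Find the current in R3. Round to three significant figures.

Conductances: ΣG = 1/2.74 + 1/1.20 + 1/15.7 + 1/83.4 + 1/1.02 = 2.254 (1/kΩ).
Current divider: I(R3) = I_0 · G_k/ΣG = 14.4 × (0.06369/2.254) = 14.4 × 0.02825 = 0.4069 µA.

I ≈ 0.407 µA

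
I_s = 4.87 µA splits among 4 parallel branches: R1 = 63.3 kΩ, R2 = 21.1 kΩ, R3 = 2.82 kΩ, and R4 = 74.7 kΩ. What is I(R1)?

I ≈ 0.178 µA

Conductances: ΣG = 1/63.3 + 1/21.1 + 1/2.82 + 1/74.7 = 0.4312 (1/kΩ).
Current divider: I(R1) = I_s · G_k/ΣG = 4.87 × (0.01580/0.4312) = 4.87 × 0.03664 = 0.1784 µA.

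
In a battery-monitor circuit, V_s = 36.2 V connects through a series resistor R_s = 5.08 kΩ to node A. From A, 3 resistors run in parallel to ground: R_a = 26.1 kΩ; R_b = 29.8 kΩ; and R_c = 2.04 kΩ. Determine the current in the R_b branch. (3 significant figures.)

Equivalent of the parallel group: R_p = 1.779 kΩ.
V_A = 36.2 × 1.779/6.859 = 9.390 V.
I(R_b) = V_A / R_b = 9.390/29.8 = 0.3151 mA.

I ≈ 0.315 mA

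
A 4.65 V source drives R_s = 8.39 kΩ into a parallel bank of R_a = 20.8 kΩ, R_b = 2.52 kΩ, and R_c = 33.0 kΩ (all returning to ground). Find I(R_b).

Combine the parallel branches: R_p = (1/20.8 + 1/2.52 + 1/33.0)⁻¹ = 2.104 kΩ.
V_A by voltage divider: V_A = 4.65 × 2.104/(8.39 + 2.104) = 0.9324 V.
I(R_b) = V_A / R_b = 0.9324/2.52 = 0.3700 mA.
(Check via current divider: I_total = 0.4431 mA; share G_k/ΣG = 0.8351 → same result.)

I ≈ 0.370 mA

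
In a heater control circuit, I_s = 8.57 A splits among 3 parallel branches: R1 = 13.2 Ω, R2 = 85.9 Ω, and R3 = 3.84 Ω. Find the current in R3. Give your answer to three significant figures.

Total conductance ΣG = 1/13.2 + 1/85.9 + 1/3.84 = 0.3478 (units of 1/Ω).
By the current-divider rule, I = I_s · G_k/ΣG = 8.57 × 0.7487 = 6.417 A.

I ≈ 6.42 A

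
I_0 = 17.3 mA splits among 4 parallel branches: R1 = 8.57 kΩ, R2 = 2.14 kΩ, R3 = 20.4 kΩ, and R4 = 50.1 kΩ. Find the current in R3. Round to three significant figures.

Conductances: ΣG = 1/8.57 + 1/2.14 + 1/20.4 + 1/50.1 = 0.6530 (1/kΩ).
Current divider: I(R3) = I_0 · G_k/ΣG = 17.3 × (0.04902/0.6530) = 17.3 × 0.07507 = 1.299 mA.

I ≈ 1.30 mA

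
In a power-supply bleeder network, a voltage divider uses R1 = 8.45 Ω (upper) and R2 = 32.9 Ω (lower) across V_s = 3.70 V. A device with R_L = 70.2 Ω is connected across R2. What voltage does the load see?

V_out ≈ 2.69 V

The load sits in parallel with R2, giving an effective lower resistance R2' = R2·R_L/(R2+R_L) = 22.40 Ω.
Now apply the divider: V_out = 3.70 × 0.7261 = 2.687 V.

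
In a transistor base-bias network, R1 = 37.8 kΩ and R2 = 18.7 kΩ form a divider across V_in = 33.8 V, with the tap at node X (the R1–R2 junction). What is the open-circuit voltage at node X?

With X open, the divider is unloaded: V_th = 33.8 × 18.7/56.50 = 11.19 V.

V_th ≈ 11.2 V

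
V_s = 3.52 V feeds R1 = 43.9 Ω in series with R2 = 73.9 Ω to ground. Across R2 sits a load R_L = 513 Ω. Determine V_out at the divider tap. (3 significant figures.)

R2 ‖ R_L = (73.9 × 513)/(73.9 + 513) = 64.59 Ω.
Then V_out = V_s · R2'/(R1 + R2') = 3.52 × 64.59/108.5 = 2.096 V.

V_out ≈ 2.10 V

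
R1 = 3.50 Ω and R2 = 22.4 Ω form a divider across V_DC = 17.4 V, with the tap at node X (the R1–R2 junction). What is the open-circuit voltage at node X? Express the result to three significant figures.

V_th ≈ 15.0 V

V_th is the unloaded tap voltage: V_DC · R2/(R1+R2) = 17.4 × 0.8649 = 15.05 V.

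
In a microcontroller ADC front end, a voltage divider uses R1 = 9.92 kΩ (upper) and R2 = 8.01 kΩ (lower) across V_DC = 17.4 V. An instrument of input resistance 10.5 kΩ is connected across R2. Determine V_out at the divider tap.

V_out ≈ 5.47 V

First combine the lower leg with the load: R2 ‖ R_L = 4.544 kΩ.
Now apply the divider: V_out = 17.4 × 0.3141 = 5.466 V.
(Unloaded it would be 7.77 V; the load pulls it down.)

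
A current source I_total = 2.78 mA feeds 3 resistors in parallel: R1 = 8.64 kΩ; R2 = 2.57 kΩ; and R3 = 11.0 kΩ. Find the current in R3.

I ≈ 0.424 mA

ΣG = 1/8.64 + 1/2.57 + 1/11.0 = 0.5958.
R3 takes the fraction G_k/ΣG = 0.09091/0.5958 = 0.1526, so I = 2.78 × 0.1526 = 0.4242 mA.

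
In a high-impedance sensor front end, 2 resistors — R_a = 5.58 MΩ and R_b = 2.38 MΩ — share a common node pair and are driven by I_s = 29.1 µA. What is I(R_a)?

I ≈ 8.70 µA

Two-branch current divider: I_k = I_s · R_other/(R_1 + R_2).
I(R_a) = 29.1 × 2.38/(5.58 + 2.38) = 29.1 × 0.2990 = 8.701 µA.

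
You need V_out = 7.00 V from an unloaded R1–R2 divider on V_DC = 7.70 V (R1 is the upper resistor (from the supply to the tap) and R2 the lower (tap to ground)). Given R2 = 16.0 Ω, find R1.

Required fraction k = V_out/V_DC = 0.9091.
Rearranging, R1 = R2·(1−k)/k = 16.0 × 0.1000 = 1.600 Ω.

R1 ≈ 1.60 Ω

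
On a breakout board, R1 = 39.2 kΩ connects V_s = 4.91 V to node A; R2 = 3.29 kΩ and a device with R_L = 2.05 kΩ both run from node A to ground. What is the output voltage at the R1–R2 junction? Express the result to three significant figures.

The load sits in parallel with R2, giving an effective lower resistance R2' = R2·R_L/(R2+R_L) = 1.263 kΩ.
Voltage divider with the loaded lower leg: V_out = 4.91 × 1.263/(39.2 + 1.263) = 4.91 × 0.03121 = 0.1533 V.

V_out ≈ 0.153 V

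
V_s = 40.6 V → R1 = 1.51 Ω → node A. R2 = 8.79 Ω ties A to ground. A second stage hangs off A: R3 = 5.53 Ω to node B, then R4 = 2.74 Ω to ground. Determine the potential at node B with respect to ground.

Node A sees R2 in parallel with the series input of stage 2, R3 + R4 = 8.270 Ω.
R2 ‖ (R3+R4) = 4.261 Ω.
So V_A = 40.6 × 0.7383 = 29.98 V.
Stage 2 is unloaded, so V_B = V_A · R4/(R3+R4) = 29.98 × 2.74/8.270 = 9.932 V.

V_B ≈ 9.93 V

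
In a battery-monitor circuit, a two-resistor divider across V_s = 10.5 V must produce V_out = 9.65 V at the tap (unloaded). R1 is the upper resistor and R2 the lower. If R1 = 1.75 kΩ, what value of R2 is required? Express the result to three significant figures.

The divider ratio is R2/(R1+R2) = 9.65/10.5 = 0.9190.
So R2 = R1 · V_out/(V_s − V_out) = 1.75 × 9.65/(10.5 − 9.65) = 1.75 × 11.35 = 19.87 kΩ.

R2 ≈ 19.9 kΩ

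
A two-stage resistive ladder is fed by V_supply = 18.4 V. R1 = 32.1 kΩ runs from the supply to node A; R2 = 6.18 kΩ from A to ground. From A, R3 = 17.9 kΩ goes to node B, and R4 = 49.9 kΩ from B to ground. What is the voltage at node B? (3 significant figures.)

The second stage (R3 + R4 = 67.80 kΩ) loads node A in parallel with R2.
R2 ‖ (R3+R4) = 5.664 kΩ.
First divider: V_A = V_supply · 5.664/(32.1 + 5.664) = 2.760 V.
Stage 2 is unloaded, so V_B = V_A · R4/(R3+R4) = 2.760 × 49.9/67.80 = 2.031 V.

V_B ≈ 2.03 V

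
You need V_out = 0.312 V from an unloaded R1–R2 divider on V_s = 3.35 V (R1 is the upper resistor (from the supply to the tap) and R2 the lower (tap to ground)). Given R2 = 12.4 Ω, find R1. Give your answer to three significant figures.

V_out/V_s = R2/(R1+R2) = 0.09313.
Rearranging, R1 = R2·(1−k)/k = 12.4 × 9.737 = 120.7 Ω.

R1 ≈ 121 Ω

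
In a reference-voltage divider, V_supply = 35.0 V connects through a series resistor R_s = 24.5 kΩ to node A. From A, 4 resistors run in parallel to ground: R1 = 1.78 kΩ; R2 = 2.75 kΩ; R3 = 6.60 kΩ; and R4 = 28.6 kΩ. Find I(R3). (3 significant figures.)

Parallel bank: R_p = 1/(1/1.78 + 1/2.75 + 1/6.60 + 1/28.6) = 0.8993 kΩ.
V_A = 35.0 × 0.8993/25.40 = 1.239 V.
I(R3) = V_A / R3 = 1.239/6.60 = 0.1878 mA.
(Check via current divider: I_total = 1.378 mA; share G_k/ΣG = 0.1363 → same result.)

I ≈ 0.188 mA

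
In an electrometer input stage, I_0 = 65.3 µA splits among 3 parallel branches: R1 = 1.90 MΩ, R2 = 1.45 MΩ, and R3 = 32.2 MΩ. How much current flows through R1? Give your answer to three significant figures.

ΣG = 1/1.90 + 1/1.45 + 1/32.2 = 1.247.
By the current-divider rule, I = I_0 · G_k/ΣG = 65.3 × 0.4221 = 27.56 µA.

I ≈ 27.6 µA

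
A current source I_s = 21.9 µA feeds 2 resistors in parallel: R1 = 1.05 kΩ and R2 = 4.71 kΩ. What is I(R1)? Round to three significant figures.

I ≈ 17.9 µA

For two parallel branches, I_k = I_s · (other R)/(sum of R).
So I = 21.9 × 4.71/5.760 = 17.91 µA.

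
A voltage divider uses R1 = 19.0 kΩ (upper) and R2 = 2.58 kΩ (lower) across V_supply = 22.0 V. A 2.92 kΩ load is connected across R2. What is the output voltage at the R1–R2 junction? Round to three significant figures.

V_out ≈ 1.48 V

The load sits in parallel with R2, giving an effective lower resistance R2' = R2·R_L/(R2+R_L) = 1.370 kΩ.
Then V_out = V_supply · R2'/(R1 + R2') = 22.0 × 1.370/20.37 = 1.479 V.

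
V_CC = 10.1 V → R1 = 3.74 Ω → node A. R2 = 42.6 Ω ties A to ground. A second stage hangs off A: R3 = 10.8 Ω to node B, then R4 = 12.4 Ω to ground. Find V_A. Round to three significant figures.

V_A ≈ 8.09 V

Node A sees R2 in parallel with the series input of stage 2, R3 + R4 = 23.20 Ω.
Effective lower resistance at A: R2 ‖ 23.20 = 15.02 Ω.
V_A = 10.1 × 15.02/(3.74 + 15.02) = 8.086 V.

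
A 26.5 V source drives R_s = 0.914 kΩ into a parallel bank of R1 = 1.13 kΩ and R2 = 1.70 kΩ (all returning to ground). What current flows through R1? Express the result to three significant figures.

Parallel bank: R_p = 1/(1/1.13 + 1/1.70) = 0.6788 kΩ.
V_A by voltage divider: V_A = 26.5 × 0.6788/(0.914 + 0.6788) = 11.29 V.
I(R1) = V_A / R1 = 11.29/1.13 = 9.994 mA.

I ≈ 9.99 mA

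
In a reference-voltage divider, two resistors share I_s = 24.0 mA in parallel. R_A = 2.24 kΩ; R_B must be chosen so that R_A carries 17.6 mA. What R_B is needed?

R_B ≈ 6.16 kΩ

In a two-way split, I_A/I_s = R_B/(R_A + R_B).
With f = 0.7333, R_B = R_A · f/(1−f) = 2.24 × 2.750 = 6.160 kΩ.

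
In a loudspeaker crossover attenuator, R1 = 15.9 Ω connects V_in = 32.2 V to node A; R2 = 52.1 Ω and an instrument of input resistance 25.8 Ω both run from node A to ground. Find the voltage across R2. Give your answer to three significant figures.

First combine the lower leg with the load: R2 ‖ R_L = 17.26 Ω.
Then V_out = V_in · R2'/(R1 + R2') = 32.2 × 17.26/33.16 = 16.76 V.

V_out ≈ 16.8 V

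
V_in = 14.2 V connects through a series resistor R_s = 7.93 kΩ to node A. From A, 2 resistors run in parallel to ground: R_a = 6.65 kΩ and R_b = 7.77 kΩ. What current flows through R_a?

Parallel bank: R_p = 1/(1/6.65 + 1/7.77) = 3.583 kΩ.
V_A by voltage divider: V_A = 14.2 × 3.583/(7.93 + 3.583) = 4.419 V.
Branch current I = V_A/R_a = 4.419/6.65 = 0.6646 mA.

I ≈ 0.665 mA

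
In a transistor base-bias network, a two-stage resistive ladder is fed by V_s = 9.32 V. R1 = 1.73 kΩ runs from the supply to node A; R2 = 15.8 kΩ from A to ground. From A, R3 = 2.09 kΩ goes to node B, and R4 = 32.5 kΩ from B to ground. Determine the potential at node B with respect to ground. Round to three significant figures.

V_B ≈ 7.55 V

Looking into the second stage from A: R3 + R4 = 34.59 kΩ appears in parallel with R2.
Effective lower resistance at A: R2 ‖ 34.59 = 10.85 kΩ.
So V_A = 9.32 × 0.8624 = 8.038 V.
V_B = V_A × 0.9396 = 7.552 V.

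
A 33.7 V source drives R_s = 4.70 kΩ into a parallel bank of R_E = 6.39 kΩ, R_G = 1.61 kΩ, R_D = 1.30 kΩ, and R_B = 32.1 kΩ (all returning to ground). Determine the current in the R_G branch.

I ≈ 2.49 mA

Parallel bank: R_p = 1/(1/6.39 + 1/1.61 + 1/1.30 + 1/32.1) = 0.6337 kΩ.
V_A by voltage divider: V_A = 33.7 × 0.6337/(4.70 + 0.6337) = 4.004 V.
I(R_G) = V_A / R_G = 4.004/1.61 = 2.487 mA.
(Equivalently: I_total = 6.318 mA, then current-divider fraction G_k/ΣG = 0.3936.)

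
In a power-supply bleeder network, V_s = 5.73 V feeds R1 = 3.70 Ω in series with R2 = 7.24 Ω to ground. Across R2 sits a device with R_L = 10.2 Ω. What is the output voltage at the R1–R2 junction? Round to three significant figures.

The load sits in parallel with R2, giving an effective lower resistance R2' = R2·R_L/(R2+R_L) = 4.234 Ω.
Then V_out = V_s · R2'/(R1 + R2') = 5.73 × 4.234/7.934 = 3.058 V.
(Unloaded it would be 3.79 V; the load pulls it down.)

V_out ≈ 3.06 V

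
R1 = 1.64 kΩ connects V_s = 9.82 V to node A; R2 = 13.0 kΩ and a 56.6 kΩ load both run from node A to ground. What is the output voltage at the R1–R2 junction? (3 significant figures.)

R2 ‖ R_L = (13.0 × 56.6)/(13.0 + 56.6) = 10.57 kΩ.
Now apply the divider: V_out = 9.82 × 0.8657 = 8.501 V.

V_out ≈ 8.50 V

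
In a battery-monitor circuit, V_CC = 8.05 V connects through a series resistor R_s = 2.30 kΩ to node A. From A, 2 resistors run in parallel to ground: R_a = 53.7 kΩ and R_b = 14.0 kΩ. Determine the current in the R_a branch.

Combine the parallel branches: R_p = (1/53.7 + 1/14.0)⁻¹ = 11.10 kΩ.
Node voltage V_A = V_CC · R_p/(R_s + R_p) = 8.05 × 0.8284 = 6.669 V.
Branch current I = V_A/R_a = 6.669/53.7 = 0.1242 mA.

I ≈ 0.124 mA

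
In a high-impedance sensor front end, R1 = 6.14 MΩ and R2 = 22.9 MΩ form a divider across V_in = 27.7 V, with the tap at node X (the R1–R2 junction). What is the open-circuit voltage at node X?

With X open, the divider is unloaded: V_th = 27.7 × 22.9/29.04 = 21.84 V.

V_th ≈ 21.8 V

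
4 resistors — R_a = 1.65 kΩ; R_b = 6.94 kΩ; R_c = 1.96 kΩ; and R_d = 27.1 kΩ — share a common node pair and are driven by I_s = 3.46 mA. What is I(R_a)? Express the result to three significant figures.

ΣG = 1/1.65 + 1/6.94 + 1/1.96 + 1/27.1 = 1.297.
Current divider: I(R_a) = I_s · G_k/ΣG = 3.46 × (0.6061/1.297) = 3.46 × 0.4672 = 1.616 mA.

I ≈ 1.62 mA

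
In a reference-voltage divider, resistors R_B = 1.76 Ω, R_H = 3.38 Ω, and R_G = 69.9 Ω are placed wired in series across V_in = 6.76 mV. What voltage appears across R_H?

Series total: ΣR = 1.76 + 3.38 + 69.9 = 75.04 Ω.
By the voltage-divider rule, V = 6.76 × 3.380/75.04 = 0.3045 mV.

V ≈ 0.304 mV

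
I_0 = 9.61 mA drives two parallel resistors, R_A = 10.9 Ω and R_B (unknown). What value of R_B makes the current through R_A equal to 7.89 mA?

The fraction through R_A equals R_B/(R_A+R_B).
With f = 0.8210, R_B = R_A · f/(1−f) = 10.9 × 4.587 = 50.00 Ω.

R_B ≈ 50.0 Ω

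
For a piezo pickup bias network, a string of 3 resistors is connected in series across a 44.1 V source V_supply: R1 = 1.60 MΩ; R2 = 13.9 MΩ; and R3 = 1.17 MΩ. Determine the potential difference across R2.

Total series resistance ΣR = 1.60 + 13.9 + 1.17 = 16.67 MΩ.
V = V_supply · R/ΣR = 44.1 × 0.8338 = 36.77 V.

V ≈ 36.8 V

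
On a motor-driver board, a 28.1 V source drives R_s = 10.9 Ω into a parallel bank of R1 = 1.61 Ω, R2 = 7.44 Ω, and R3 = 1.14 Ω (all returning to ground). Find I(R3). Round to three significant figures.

Parallel bank: R_p = 1/(1/1.61 + 1/7.44 + 1/1.14) = 0.6125 Ω.
V_A = 28.1 × 0.6125/11.51 = 1.495 V.
Branch current I = V_A/R3 = 1.495/1.14 = 1.311 A.

I ≈ 1.31 A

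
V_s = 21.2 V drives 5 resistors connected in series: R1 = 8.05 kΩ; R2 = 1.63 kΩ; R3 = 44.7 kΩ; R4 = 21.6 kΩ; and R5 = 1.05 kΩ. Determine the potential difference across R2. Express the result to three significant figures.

ΣR = 8.05 + 1.63 + 44.7 + 21.6 + 1.05 = 77.03 kΩ.
Voltage divider: V = V_s · (1.630 / 77.03) = 21.2 × 0.02116 = 0.4486 V.

V ≈ 0.449 V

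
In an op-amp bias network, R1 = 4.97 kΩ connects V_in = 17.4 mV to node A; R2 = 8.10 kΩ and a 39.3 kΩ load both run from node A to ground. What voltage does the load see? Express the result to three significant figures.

V_out ≈ 10.0 mV

The load sits in parallel with R2, giving an effective lower resistance R2' = R2·R_L/(R2+R_L) = 6.716 kΩ.
Voltage divider with the loaded lower leg: V_out = 17.4 × 6.716/(4.97 + 6.716) = 17.4 × 0.5747 = 10.00 mV.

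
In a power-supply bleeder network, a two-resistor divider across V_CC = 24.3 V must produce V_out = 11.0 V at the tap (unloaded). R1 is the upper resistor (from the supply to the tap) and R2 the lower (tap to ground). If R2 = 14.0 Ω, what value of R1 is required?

Required fraction k = V_out/V_CC = 0.4527.
So R1 = R2 · (V_CC/V_out − 1) = 14.0 × (24.3/11.0 − 1) = 14.0 × 1.209 = 16.93 Ω.

R1 ≈ 16.9 Ω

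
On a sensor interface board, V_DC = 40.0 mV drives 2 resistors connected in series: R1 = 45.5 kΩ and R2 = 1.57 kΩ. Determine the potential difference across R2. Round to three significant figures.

Total series resistance ΣR = 45.5 + 1.57 = 47.07 kΩ.
V = V_DC · R/ΣR = 40.0 × 0.03335 = 1.334 mV.

V ≈ 1.33 mV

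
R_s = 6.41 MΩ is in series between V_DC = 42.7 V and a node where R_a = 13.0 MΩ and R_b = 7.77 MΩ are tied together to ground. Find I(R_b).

I ≈ 2.37 µA

Parallel bank: R_p = 1/(1/13.0 + 1/7.77) = 4.863 MΩ.
V_A = 42.7 × 4.863/11.27 = 18.42 V.
Branch current I = V_A/R_b = 18.42/7.77 = 2.371 µA.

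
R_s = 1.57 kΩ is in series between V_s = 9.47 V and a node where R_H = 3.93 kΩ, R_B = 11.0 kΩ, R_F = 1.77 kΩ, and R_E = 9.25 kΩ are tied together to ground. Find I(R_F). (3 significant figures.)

Combine the parallel branches: R_p = (1/3.93 + 1/11.0 + 1/1.77 + 1/9.25)⁻¹ = 0.9819 kΩ.
V_A by voltage divider: V_A = 9.47 × 0.9819/(1.57 + 0.9819) = 3.644 V.
Branch current I = V_A/R_F = 3.644/1.77 = 2.059 mA.

I ≈ 2.06 mA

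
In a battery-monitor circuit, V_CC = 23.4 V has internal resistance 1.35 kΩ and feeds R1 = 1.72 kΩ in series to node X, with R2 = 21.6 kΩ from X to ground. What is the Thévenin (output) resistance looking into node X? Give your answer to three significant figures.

R_th ≈ 2.69 kΩ

R1' = 1.35 + 1.72 = 3.070 kΩ (source resistance + R1).
Zeroing V_CC shorts the top of R1' to ground, so R_th = R1' ‖ R2 = 2.688 kΩ.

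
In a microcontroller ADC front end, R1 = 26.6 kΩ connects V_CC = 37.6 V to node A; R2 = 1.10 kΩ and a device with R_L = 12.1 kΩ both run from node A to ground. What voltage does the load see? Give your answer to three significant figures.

R2 ‖ R_L = (1.10 × 12.1)/(1.10 + 12.1) = 1.008 kΩ.
Then V_out = V_CC · R2'/(R1 + R2') = 37.6 × 1.008/27.61 = 1.373 V.

V_out ≈ 1.37 V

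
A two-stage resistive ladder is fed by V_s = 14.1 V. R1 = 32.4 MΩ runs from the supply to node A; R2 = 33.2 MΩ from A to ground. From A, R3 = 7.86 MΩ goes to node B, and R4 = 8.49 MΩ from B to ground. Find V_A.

Looking into the second stage from A: R3 + R4 = 16.35 MΩ appears in parallel with R2.
R2 ‖ (R3+R4) = 10.95 MΩ.
V_A = 14.1 × 10.95/(32.4 + 10.95) = 3.563 V.

V_A ≈ 3.56 V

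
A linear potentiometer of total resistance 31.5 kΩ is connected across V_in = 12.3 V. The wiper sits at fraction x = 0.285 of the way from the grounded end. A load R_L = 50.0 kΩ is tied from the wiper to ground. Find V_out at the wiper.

V_out ≈ 3.11 V

Split the track: R_lower = x·R_p = 8.977 kΩ, R_upper = (1−x)·R_p = 22.52 kΩ.
R_L loads the lower segment: effective lower R = 7.611 kΩ.
Then V_out = V_in · 7.611/(22.52 + 7.611) = 3.107 V.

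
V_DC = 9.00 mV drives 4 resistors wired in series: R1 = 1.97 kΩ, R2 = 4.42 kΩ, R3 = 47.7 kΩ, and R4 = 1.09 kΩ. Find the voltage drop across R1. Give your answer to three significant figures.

V ≈ 0.321 mV

Total series resistance ΣR = 1.97 + 4.42 + 47.7 + 1.09 = 55.18 kΩ.
Voltage divider: V = V_DC · (1.970 / 55.18) = 9.00 × 0.03570 = 0.3213 mV.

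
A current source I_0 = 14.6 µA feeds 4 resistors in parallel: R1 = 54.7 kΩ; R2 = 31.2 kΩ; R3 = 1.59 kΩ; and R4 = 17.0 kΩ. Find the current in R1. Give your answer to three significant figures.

ΣG = 1/54.7 + 1/31.2 + 1/1.59 + 1/17.0 = 0.7381.
R1 takes the fraction G_k/ΣG = 0.01828/0.7381 = 0.02477, so I = 14.6 × 0.02477 = 0.3616 µA.

I ≈ 0.362 µA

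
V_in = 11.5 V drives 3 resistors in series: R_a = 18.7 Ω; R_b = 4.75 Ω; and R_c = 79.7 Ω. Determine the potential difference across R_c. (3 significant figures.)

V ≈ 8.89 V

Total series resistance ΣR = 18.7 + 4.75 + 79.7 = 103.2 Ω.
V = V_in · R/ΣR = 11.5 × 0.7727 = 8.886 V.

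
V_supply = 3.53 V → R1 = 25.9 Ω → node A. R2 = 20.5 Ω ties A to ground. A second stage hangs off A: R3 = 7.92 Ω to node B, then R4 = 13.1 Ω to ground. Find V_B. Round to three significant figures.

Node A sees R2 in parallel with the series input of stage 2, R3 + R4 = 21.02 Ω.
Effective lower resistance at A: R2 ‖ 21.02 = 10.38 Ω.
V_A = 3.53 × 10.38/(25.9 + 10.38) = 1.010 V.
Then the unloaded second divider: V_B = V_A × R4/(R3+R4) = 1.010 × 0.6232 = 0.6294 V.

V_B ≈ 0.629 V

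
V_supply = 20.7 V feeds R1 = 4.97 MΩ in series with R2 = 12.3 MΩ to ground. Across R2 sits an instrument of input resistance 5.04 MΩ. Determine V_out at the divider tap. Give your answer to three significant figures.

V_out ≈ 8.66 V

R2 ‖ R_L = (12.3 × 5.04)/(12.3 + 5.04) = 3.575 MΩ.
Voltage divider with the loaded lower leg: V_out = 20.7 × 3.575/(4.97 + 3.575) = 20.7 × 0.4184 = 8.660 V.
(Unloaded it would be 14.7 V; the load pulls it down.)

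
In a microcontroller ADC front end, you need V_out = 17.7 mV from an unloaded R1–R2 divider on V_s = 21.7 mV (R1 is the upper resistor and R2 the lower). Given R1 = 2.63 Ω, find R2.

Required fraction k = V_out/V_s = 0.8157.
Rearranging, R2 = R1·k/(1−k) = 2.63 × 4.425 = 11.64 Ω.

R2 ≈ 11.6 Ω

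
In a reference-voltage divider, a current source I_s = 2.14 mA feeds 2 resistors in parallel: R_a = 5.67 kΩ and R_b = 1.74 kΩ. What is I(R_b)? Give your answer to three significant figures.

For two parallel branches, I_k = I_s · (other R)/(sum of R).
I(R_b) = 2.14 × 5.67/(5.67 + 1.74) = 2.14 × 0.7652 = 1.637 mA.

I ≈ 1.64 mA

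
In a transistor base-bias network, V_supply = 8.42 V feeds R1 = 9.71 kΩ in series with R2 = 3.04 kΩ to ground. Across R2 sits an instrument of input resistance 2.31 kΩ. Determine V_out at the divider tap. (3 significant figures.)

V_out ≈ 1.00 V

R2 ‖ R_L = (3.04 × 2.31)/(3.04 + 2.31) = 1.313 kΩ.
Voltage divider with the loaded lower leg: V_out = 8.42 × 1.313/(9.71 + 1.313) = 8.42 × 0.1191 = 1.003 V.
(Unloaded it would be 2.01 V; the load pulls it down.)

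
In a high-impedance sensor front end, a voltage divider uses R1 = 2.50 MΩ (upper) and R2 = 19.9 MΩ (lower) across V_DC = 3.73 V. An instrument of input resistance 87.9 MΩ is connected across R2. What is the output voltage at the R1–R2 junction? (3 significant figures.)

V_out ≈ 3.23 V

First combine the lower leg with the load: R2 ‖ R_L = 16.23 MΩ.
Now apply the divider: V_out = 3.73 × 0.8665 = 3.232 V.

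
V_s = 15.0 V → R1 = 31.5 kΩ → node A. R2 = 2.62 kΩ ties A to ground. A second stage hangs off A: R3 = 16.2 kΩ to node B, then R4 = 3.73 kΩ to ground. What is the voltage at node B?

V_B ≈ 0.192 V

Looking into the second stage from A: R3 + R4 = 19.93 kΩ appears in parallel with R2.
R2 ‖ (R3+R4) = 2.316 kΩ.
V_A = 15.0 × 2.316/(31.5 + 2.316) = 1.027 V.
Stage 2 is unloaded, so V_B = V_A · R4/(R3+R4) = 1.027 × 3.73/19.93 = 0.1922 V.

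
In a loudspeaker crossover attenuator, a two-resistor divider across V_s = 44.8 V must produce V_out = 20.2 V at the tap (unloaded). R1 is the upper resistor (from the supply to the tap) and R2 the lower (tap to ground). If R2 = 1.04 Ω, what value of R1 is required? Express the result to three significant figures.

The divider ratio is R2/(R1+R2) = 20.2/44.8 = 0.4509.
R1 = R2·(1/k − 1) = 1.04 × 1.218 = 1.267 Ω.

R1 ≈ 1.27 Ω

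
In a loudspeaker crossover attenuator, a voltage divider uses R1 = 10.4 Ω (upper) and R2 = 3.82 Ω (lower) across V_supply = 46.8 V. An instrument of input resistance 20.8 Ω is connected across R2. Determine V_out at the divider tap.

The load sits in parallel with R2, giving an effective lower resistance R2' = R2·R_L/(R2+R_L) = 3.227 Ω.
Voltage divider with the loaded lower leg: V_out = 46.8 × 3.227/(10.4 + 3.227) = 46.8 × 0.2368 = 11.08 V.
(Unloaded it would be 12.6 V; the load pulls it down.)

V_out ≈ 11.1 V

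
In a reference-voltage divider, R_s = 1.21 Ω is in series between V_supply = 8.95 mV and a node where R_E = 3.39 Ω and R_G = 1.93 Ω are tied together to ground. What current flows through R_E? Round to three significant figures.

Parallel bank: R_p = 1/(1/3.39 + 1/1.93) = 1.230 Ω.
V_A by voltage divider: V_A = 8.95 × 1.230/(1.21 + 1.230) = 4.511 mV.
Branch current I = V_A/R_E = 4.511/3.39 = 1.331 mA.

I ≈ 1.33 mA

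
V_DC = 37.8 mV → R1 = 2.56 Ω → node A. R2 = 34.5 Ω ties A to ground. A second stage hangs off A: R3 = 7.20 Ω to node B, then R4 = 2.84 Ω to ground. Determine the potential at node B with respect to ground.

Looking into the second stage from A: R3 + R4 = 10.04 Ω appears in parallel with R2.
Effective lower resistance at A: R2 ‖ 10.04 = 7.777 Ω.
So V_A = 37.8 × 0.7523 = 28.44 mV.
Stage 2 is unloaded, so V_B = V_A · R4/(R3+R4) = 28.44 × 2.84/10.04 = 8.044 mV.

V_B ≈ 8.04 mV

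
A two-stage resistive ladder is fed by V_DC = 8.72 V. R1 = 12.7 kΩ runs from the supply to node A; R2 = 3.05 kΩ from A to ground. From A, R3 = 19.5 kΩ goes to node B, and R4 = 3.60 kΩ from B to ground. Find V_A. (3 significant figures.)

Looking into the second stage from A: R3 + R4 = 23.10 kΩ appears in parallel with R2.
Effective lower resistance at A: R2 ‖ 23.10 = 2.694 kΩ.
V_A = 8.72 × 2.694/(12.7 + 2.694) = 1.526 V.

V_A ≈ 1.53 V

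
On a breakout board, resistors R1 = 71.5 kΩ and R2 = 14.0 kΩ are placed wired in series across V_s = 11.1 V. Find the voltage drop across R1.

Series total: ΣR = 71.5 + 14.0 = 85.50 kΩ.
By the voltage-divider rule, V = 11.1 × 71.50/85.50 = 9.282 V.

V ≈ 9.28 V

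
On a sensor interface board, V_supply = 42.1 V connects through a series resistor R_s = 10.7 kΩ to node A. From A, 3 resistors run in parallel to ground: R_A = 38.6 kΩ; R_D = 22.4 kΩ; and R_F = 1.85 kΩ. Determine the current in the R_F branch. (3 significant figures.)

I ≈ 3.02 mA

Parallel bank: R_p = 1/(1/38.6 + 1/22.4 + 1/1.85) = 1.636 kΩ.
Node voltage V_A = V_supply · R_p/(R_s + R_p) = 42.1 × 0.1326 = 5.585 V.
I(R_F) = V_A / R_F = 5.585/1.85 = 3.019 mA.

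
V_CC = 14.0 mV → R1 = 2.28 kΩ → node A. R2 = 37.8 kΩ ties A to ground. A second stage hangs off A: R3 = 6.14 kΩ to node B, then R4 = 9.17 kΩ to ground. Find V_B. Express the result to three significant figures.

The second stage (R3 + R4 = 15.31 kΩ) loads node A in parallel with R2.
R2 ‖ (R3+R4) = 10.90 kΩ.
So V_A = 14.0 × 0.8270 = 11.58 mV.
Then the unloaded second divider: V_B = V_A × R4/(R3+R4) = 11.58 × 0.5990 = 6.934 mV.

V_B ≈ 6.93 mV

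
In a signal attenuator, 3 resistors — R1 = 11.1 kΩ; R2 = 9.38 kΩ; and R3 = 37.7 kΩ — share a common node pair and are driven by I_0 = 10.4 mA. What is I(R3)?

I ≈ 1.24 mA

Conductances: ΣG = 1/11.1 + 1/9.38 + 1/37.7 = 0.2232 (1/kΩ).
By the current-divider rule, I = I_0 · G_k/ΣG = 10.4 × 0.1188 = 1.236 mA.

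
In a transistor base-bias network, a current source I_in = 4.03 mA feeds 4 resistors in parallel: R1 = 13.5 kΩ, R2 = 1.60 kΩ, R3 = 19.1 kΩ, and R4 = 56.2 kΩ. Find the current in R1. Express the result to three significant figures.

Conductances: ΣG = 1/13.5 + 1/1.60 + 1/19.1 + 1/56.2 = 0.7692 (1/kΩ).
R1 takes the fraction G_k/ΣG = 0.07407/0.7692 = 0.09630, so I = 4.03 × 0.09630 = 0.3881 mA.

I ≈ 0.388 mA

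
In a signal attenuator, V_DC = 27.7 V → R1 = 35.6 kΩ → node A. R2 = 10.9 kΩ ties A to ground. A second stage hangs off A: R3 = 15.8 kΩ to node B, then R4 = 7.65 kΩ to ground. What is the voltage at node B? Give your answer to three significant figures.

Looking into the second stage from A: R3 + R4 = 23.45 kΩ appears in parallel with R2.
Effective lower resistance at A: R2 ‖ 23.45 = 7.441 kΩ.
V_A = 27.7 × 7.441/(35.6 + 7.441) = 4.789 V.
V_B = V_A × 0.3262 = 1.562 V.

V_B ≈ 1.56 V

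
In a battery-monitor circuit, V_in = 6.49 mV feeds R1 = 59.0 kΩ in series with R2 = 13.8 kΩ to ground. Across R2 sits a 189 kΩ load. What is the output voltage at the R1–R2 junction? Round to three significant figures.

The load sits in parallel with R2, giving an effective lower resistance R2' = R2·R_L/(R2+R_L) = 12.86 kΩ.
Now apply the divider: V_out = 6.49 × 0.1790 = 1.162 mV.

V_out ≈ 1.16 mV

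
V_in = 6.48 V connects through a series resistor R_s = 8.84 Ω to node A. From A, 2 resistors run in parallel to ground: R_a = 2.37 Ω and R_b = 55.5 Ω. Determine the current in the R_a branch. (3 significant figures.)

Equivalent of the parallel group: R_p = 2.273 Ω.
V_A = 6.48 × 2.273/11.11 = 1.325 V.
Branch current I = V_A/R_a = 1.325/2.37 = 0.5592 A.
(Check via current divider: I_total = 0.5831 A; share G_k/ΣG = 0.9590 → same result.)

I ≈ 0.559 A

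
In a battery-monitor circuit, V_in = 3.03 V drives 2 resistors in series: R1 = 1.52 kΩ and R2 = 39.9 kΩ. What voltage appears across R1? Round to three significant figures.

Total series resistance ΣR = 1.52 + 39.9 = 41.42 kΩ.
By the voltage-divider rule, V = 3.03 × 1.520/41.42 = 0.1112 V.

V ≈ 0.111 V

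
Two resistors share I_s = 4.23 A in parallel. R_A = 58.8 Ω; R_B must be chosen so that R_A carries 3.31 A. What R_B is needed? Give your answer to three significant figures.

R_B ≈ 212 Ω

Two-branch current divider: I_A = I_s · R_B/(R_A + R_B).
With f = 0.7825, R_B = R_A · f/(1−f) = 58.8 × 3.598 = 211.6 Ω.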